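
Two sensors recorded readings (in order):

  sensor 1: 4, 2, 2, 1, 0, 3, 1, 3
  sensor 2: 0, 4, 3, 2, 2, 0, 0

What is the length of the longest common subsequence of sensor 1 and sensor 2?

4

Match 4 (sensor 1 #1, sensor 2 #2), 2 (sensor 1 #2, sensor 2 #4), 2 (sensor 1 #3, sensor 2 #5), 0 (sensor 1 #5, sensor 2 #7) — 4 values in the same relative order in both. The LCS DP gives dp[8][7] = 4, so this is optimal.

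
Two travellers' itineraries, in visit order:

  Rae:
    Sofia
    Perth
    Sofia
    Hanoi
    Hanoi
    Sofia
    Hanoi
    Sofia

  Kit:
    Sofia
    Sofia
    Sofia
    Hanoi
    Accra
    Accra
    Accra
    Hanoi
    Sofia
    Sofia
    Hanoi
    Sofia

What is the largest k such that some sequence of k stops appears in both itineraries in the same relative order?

Taking Sofia [1,2], Sofia [3,3], Hanoi [4,4], Hanoi [5,8], Sofia [6,10], Hanoi [7,11], Sofia [8,12] gives a common subsequence of length 7. The LCS DP gives dp[8][12] = 7, so this is optimal.

7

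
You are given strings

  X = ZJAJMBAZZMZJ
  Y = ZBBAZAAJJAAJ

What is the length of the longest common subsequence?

5

Match Z [1,5] → J [2,9] → A [3,10] → A [7,11] → J [12,12] — 5 characters in the same relative order in both. Since dp[12][12] = 5, nothing longer is possible.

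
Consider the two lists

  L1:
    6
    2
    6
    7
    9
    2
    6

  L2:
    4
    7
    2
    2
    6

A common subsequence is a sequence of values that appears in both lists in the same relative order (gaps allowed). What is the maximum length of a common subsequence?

3

Let dp[i][j] be the LCS length of the first i values of L1 and the first j values of L2. dp[i][j] = dp[i-1][j-1]+1 when the i-th and j-th values match, else max(dp[i-1][j], dp[i][j-1]).
    ·  4  7  2  2  6
 ·  0  0  0  0  0  0
 6  0  0  0  0  0  1
 2  0  0  0  1  1  1
 6  0  0  0  1  1  2
 7  0  0  1  1  1  2
 9  0  0  1  1  1  2
 2  0  0  1  2  2  2
 6  0  0  1  2  2  3
dp[7][5] = 3. One LCS (by backtracking along matches): 2, 2, 6.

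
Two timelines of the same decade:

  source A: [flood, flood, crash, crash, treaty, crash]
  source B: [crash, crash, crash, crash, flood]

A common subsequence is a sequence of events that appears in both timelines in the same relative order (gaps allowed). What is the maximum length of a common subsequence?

3

Pick crash (source A #3, source B #2) → crash (source A #4, source B #3) → crash (source A #6, source B #4); all 3 events appear in both, in order. The LCS DP gives dp[6][5] = 3, so this is optimal.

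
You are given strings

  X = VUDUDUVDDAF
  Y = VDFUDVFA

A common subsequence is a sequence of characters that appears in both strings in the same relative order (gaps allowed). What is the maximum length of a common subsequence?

6

Match V at X[1]=Y[1], D at X[3]=Y[2], U at X[4]=Y[4], D at X[5]=Y[5], V at X[7]=Y[6], A at X[10]=Y[8] — 6 characters in the same relative order in both, and the DP table's final entry dp[11][8] is also 6, so no common subsequence is longer.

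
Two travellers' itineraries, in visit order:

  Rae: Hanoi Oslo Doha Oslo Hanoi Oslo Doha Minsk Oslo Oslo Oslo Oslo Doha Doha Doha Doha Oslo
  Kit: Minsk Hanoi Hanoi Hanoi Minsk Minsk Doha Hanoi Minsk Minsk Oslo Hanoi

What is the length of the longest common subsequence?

Pick Hanoi (Rae #1, Kit #4), Doha (Rae #3, Kit #7), Hanoi (Rae #5, Kit #8), Minsk (Rae #8, Kit #10), Oslo (Rae #9, Kit #11); all 5 stops appear in both, in order. dp[17][12] = 5 confirms this is the maximum.

5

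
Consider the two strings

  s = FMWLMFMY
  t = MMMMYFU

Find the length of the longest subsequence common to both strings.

Taking M at s[2]=t[2], then M at s[5]=t[3], then M at s[7]=t[4], then Y at s[8]=t[5] gives a common subsequence of length 4. Since dp[8][7] = 4, nothing longer is possible.

4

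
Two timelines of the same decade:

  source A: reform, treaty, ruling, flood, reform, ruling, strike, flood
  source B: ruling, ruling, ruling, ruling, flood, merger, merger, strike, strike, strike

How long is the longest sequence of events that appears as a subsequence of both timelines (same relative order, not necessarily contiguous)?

3

Pick ruling at source A[3]=source B[4]; then flood at source A[4]=source B[5]; then strike at source A[7]=source B[10]; all 3 events appear in both, in order. The LCS DP gives dp[8][10] = 3, so this is optimal.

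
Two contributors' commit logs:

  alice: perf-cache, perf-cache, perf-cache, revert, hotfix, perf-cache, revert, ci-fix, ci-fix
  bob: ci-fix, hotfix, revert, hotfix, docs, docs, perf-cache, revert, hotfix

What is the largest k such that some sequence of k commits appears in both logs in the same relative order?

4

Taking revert [4,3], hotfix [5,4], perf-cache [6,7], revert [7,8] gives a common subsequence of length 4. The LCS DP gives dp[9][9] = 4, so this is optimal.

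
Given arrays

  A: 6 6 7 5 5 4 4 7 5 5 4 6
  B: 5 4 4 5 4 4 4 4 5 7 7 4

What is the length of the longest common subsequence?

6

Match 5 (A #4, B #1) → 5 (A #5, B #4) → 4 (A #6, B #7) → 4 (A #7, B #8) → 7 (A #8, B #11) → 4 (A #11, B #12) — 6 values in the same relative order in both, and the DP table's final entry dp[12][12] is also 6, so no common subsequence is longer.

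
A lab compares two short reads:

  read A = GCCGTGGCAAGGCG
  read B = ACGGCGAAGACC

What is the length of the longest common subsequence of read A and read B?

8

One common subsequence of length 8: C [3,2] → G [4,3] → G [6,4] → G [7,6] → A [9,7] → A [10,8] → G [11,9] → C [13,12]. dp[14][12] = 8 confirms this is the maximum.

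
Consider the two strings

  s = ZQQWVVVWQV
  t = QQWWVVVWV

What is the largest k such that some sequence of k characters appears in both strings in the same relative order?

8

Let dp[i][j] be the LCS length of the first i characters of s and the first j characters of t. dp[i][j] = dp[i-1][j-1]+1 when the i-th and j-th characters match, else max(dp[i-1][j], dp[i][j-1]).
    ·  Q  Q  W  W  V  V  V  W  V
 ·  0  0  0  0  0  0  0  0  0  0
 Z  0  0  0  0  0  0  0  0  0  0
 Q  0  1  1  1  1  1  1  1  1  1
 Q  0  1  2  2  2  2  2  2  2  2
 W  0  1  2  3  3  3  3  3  3  3
 V  0  1  2  3  3  4  4  4  4  4
 V  0  1  2  3  3  4  5  5  5  5
 V  0  1  2  3  3  4  5  6  6  6
 W  0  1  2  3  4  4  5  6  7  7
 Q  0  1  2  3  4  4  5  6  7  7
 V  0  1  2  3  4  5  5  6  7  8
dp[10][9] = 8. One LCS (by backtracking along matches): QQWVVVWV.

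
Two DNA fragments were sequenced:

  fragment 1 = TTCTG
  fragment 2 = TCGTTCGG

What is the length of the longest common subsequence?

Match T at fragment 1[1]=fragment 2[4]; then T at fragment 1[2]=fragment 2[5]; then C at fragment 1[3]=fragment 2[6]; then G at fragment 1[5]=fragment 2[8] — 4 bases in the same relative order in both. The LCS DP gives dp[5][8] = 4, so this is optimal.

4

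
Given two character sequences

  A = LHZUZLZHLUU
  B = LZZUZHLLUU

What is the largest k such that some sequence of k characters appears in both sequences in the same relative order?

Match L at A[1]=B[1] → Z at A[3]=B[3] → U at A[4]=B[4] → Z at A[5]=B[5] → L at A[6]=B[7] → L at A[9]=B[8] → U at A[10]=B[9] → U at A[11]=B[10] — 8 characters in the same relative order in both. The LCS DP gives dp[11][10] = 8, so this is optimal.

8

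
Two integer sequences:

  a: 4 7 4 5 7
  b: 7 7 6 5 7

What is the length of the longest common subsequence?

Taking 7 [2,2], then 5 [4,4], then 7 [5,5] gives a common subsequence of length 3, and the DP table's final entry dp[5][5] is also 3, so no common subsequence is longer.

3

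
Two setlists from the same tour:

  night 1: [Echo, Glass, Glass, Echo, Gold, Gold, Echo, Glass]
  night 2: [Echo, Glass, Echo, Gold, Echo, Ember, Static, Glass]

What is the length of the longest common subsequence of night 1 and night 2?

Taking Echo [1,1], Glass [3,2], Echo [4,3], Gold [6,4], Echo [7,5], Glass [8,8] gives a common subsequence of length 6. Since dp[8][8] = 6, nothing longer is possible.

6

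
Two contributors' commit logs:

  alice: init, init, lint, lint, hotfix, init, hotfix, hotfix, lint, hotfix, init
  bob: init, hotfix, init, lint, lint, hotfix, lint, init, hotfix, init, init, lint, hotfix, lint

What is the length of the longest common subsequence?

9

Pick init (alice #1, bob #1), then init (alice #2, bob #3), then lint (alice #3, bob #4), then lint (alice #4, bob #5), then hotfix (alice #5, bob #6), then init (alice #6, bob #8), then hotfix (alice #7, bob #9), then hotfix (alice #8, bob #13), then lint (alice #9, bob #14); all 9 commits appear in both, in order. Since dp[11][14] = 9, nothing longer is possible.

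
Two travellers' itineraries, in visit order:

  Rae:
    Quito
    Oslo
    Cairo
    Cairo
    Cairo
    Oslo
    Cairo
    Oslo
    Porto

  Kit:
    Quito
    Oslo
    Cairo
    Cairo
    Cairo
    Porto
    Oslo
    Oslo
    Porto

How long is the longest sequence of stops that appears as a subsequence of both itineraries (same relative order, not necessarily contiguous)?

8

Pick Quito (Rae #1, Kit #1), then Oslo (Rae #2, Kit #2), then Cairo (Rae #3, Kit #3), then Cairo (Rae #4, Kit #4), then Cairo (Rae #5, Kit #5), then Oslo (Rae #6, Kit #7), then Oslo (Rae #8, Kit #8), then Porto (Rae #9, Kit #9); all 8 stops appear in both, in order. dp[9][9] = 8 confirms this is the maximum.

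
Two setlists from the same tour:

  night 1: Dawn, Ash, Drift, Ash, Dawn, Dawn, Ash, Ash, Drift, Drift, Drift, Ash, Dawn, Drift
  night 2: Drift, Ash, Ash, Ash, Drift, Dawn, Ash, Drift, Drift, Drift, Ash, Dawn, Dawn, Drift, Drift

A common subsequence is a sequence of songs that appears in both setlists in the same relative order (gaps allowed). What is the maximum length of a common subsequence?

Taking Ash [2,4], then Drift [3,5], then Dawn [6,6], then Ash [8,7], then Drift [9,8], then Drift [10,9], then Drift [11,10], then Ash [12,11], then Dawn [13,13], then Drift [14,15] gives a common subsequence of length 10. Since dp[14][15] = 10, nothing longer is possible.

10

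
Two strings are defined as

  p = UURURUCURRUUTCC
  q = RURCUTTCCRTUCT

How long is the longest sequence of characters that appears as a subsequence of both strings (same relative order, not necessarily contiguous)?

Taking R (p #3, q #1) → U (p #4, q #2) → R (p #5, q #3) → U (p #6, q #5) → C (p #7, q #9) → R (p #9, q #10) → U (p #11, q #12) → T (p #13, q #14) gives a common subsequence of length 8. dp[15][14] = 8 confirms this is the maximum.

8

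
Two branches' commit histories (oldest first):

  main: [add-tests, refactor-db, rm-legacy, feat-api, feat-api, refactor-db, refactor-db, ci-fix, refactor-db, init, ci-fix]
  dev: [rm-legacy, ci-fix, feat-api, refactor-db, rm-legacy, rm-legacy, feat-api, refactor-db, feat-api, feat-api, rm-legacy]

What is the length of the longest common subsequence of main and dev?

4

Taking refactor-db (main #2, dev #4), then rm-legacy (main #3, dev #6), then feat-api (main #4, dev #9), then feat-api (main #5, dev #10) gives a common subsequence of length 4. The LCS DP gives dp[11][11] = 4, so this is optimal.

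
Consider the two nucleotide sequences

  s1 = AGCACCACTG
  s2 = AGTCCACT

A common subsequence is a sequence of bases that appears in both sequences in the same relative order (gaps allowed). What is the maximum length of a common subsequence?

7

Let dp[i][j] be the LCS length of the first i bases of s1 and the first j bases of s2. dp[i][j] = dp[i-1][j-1]+1 when the i-th and j-th bases match, else max(dp[i-1][j], dp[i][j-1]).
    ·  A  G  T  C  C  A  C  T
 ·  0  0  0  0  0  0  0  0  0
 A  0  1  1  1  1  1  1  1  1
 G  0  1  2  2  2  2  2  2  2
 C  0  1  2  2  3  3  3  3  3
 A  0  1  2  2  3  3  4  4  4
 C  0  1  2  2  3  4  4  5  5
 C  0  1  2  2  3  4  4  5  5
 A  0  1  2  2  3  4  5  5  5
 C  0  1  2  2  3  4  5  6  6
 T  0  1  2  3  3  4  5  6  7
 G  0  1  2  3  3  4  5  6  7
dp[10][8] = 7. One LCS (by backtracking along matches): AGCCACT.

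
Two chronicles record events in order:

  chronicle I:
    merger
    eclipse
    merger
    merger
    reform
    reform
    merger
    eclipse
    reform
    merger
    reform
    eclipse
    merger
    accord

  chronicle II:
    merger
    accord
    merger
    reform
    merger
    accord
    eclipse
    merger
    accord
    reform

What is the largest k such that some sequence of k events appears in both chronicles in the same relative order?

7

Match merger [1,1], merger [4,3], reform [6,4], merger [7,5], eclipse [8,7], merger [10,8], reform [11,10] — 7 events in the same relative order in both. Since dp[14][10] = 7, nothing longer is possible.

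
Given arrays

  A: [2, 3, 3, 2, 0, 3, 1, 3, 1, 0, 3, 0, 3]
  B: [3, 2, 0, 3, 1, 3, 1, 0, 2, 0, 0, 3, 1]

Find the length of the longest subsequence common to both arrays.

One common subsequence of length 10: 3 (A #3, B #1); then 2 (A #4, B #2); then 0 (A #5, B #3); then 3 (A #6, B #4); then 1 (A #7, B #5); then 3 (A #8, B #6); then 1 (A #9, B #7); then 0 (A #10, B #10); then 0 (A #12, B #11); then 3 (A #13, B #12), and the DP table's final entry dp[13][13] is also 10, so no common subsequence is longer.

10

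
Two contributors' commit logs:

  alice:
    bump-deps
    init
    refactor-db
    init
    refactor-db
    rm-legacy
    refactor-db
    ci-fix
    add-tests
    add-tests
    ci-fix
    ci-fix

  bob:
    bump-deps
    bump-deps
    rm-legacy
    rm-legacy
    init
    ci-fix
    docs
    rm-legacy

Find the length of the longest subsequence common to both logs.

One common subsequence of length 3: bump-deps (alice #1, bob #2), then init (alice #2, bob #5), then rm-legacy (alice #6, bob #8), and the DP table's final entry dp[12][8] is also 3, so no common subsequence is longer.

3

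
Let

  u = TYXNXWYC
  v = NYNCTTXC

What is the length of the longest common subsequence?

4

Let dp[i][j] be the LCS length of the first i characters of u and the first j characters of v. dp[i][j] = dp[i-1][j-1]+1 when the i-th and j-th characters match, else max(dp[i-1][j], dp[i][j-1]).
    ·  N  Y  N  C  T  T  X  C
 ·  0  0  0  0  0  0  0  0  0
 T  0  0  0  0  0  1  1  1  1
 Y  0  0  1  1  1  1  1  1  1
 X  0  0  1  1  1  1  1  2  2
 N  0  1  1  2  2  2  2  2  2
 X  0  1  1  2  2  2  2  3  3
 W  0  1  1  2  2  2  2  3  3
 Y  0  1  2  2  2  2  2  3  3
 C  0  1  2  2  3  3  3  3  4
dp[8][8] = 4. One LCS (by backtracking along matches): YNXC.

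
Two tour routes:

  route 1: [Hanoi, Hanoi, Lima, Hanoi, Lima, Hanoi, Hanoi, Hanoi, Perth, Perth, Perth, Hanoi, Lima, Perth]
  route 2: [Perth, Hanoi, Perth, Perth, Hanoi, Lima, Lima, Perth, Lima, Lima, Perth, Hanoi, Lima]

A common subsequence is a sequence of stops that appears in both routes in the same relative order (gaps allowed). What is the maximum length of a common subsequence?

One common subsequence of length 8: Hanoi (route 1 #1, route 2 #2), Hanoi (route 1 #2, route 2 #5), Lima (route 1 #3, route 2 #6), Lima (route 1 #5, route 2 #7), Perth (route 1 #9, route 2 #8), Perth (route 1 #11, route 2 #11), Hanoi (route 1 #12, route 2 #12), Lima (route 1 #13, route 2 #13). The LCS DP gives dp[14][13] = 8, so this is optimal.

8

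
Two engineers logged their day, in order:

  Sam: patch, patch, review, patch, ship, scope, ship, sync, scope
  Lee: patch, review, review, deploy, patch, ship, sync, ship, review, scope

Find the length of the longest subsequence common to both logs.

One common subsequence of length 6: patch at Sam[1]=Lee[1] → review at Sam[3]=Lee[3] → patch at Sam[4]=Lee[5] → ship at Sam[5]=Lee[6] → ship at Sam[7]=Lee[8] → scope at Sam[9]=Lee[10]. dp[9][10] = 6 confirms this is the maximum.

6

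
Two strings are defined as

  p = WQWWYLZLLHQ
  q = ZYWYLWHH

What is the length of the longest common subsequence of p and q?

4

Taking W (p #4, q #3); then Y (p #5, q #4); then L (p #6, q #5); then H (p #10, q #8) gives a common subsequence of length 4. dp[11][8] = 4 confirms this is the maximum.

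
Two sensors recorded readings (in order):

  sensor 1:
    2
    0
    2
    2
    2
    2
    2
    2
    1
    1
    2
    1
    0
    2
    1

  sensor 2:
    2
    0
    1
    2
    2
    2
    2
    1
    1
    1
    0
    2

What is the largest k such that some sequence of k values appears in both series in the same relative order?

Taking 2 (sensor 1 #1, sensor 2 #1), then 0 (sensor 1 #2, sensor 2 #2), then 2 (sensor 1 #5, sensor 2 #4), then 2 (sensor 1 #6, sensor 2 #5), then 2 (sensor 1 #7, sensor 2 #6), then 2 (sensor 1 #8, sensor 2 #7), then 1 (sensor 1 #9, sensor 2 #8), then 1 (sensor 1 #10, sensor 2 #9), then 1 (sensor 1 #12, sensor 2 #10), then 0 (sensor 1 #13, sensor 2 #11), then 2 (sensor 1 #14, sensor 2 #12) gives a common subsequence of length 11. The LCS DP gives dp[15][12] = 11, so this is optimal.

11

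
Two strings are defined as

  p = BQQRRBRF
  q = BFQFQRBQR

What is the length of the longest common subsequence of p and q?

Let dp[i][j] be the LCS length of the first i characters of p and the first j characters of q. dp[i][j] = dp[i-1][j-1]+1 when the i-th and j-th characters match, else max(dp[i-1][j], dp[i][j-1]).
    ·  B  F  Q  F  Q  R  B  Q  R
 ·  0  0  0  0  0  0  0  0  0  0
 B  0  1  1  1  1  1  1  1  1  1
 Q  0  1  1  2  2  2  2  2  2  2
 Q  0  1  1  2  2  3  3  3  3  3
 R  0  1  1  2  2  3  4  4  4  4
 R  0  1  1  2  2  3  4  4  4  5
 B  0  1  1  2  2  3  4  5  5  5
 R  0  1  1  2  2  3  4  5  5  6
 F  0  1  2  2  3  3  4  5  5  6
dp[8][9] = 6. One LCS (by backtracking along matches): BQQRBR.

6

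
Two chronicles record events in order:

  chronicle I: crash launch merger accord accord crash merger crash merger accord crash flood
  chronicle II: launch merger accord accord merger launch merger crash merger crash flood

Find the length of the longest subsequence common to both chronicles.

9

Pick launch [2,1]; then merger [3,2]; then accord [4,3]; then accord [5,4]; then merger [7,7]; then crash [8,8]; then merger [9,9]; then crash [11,10]; then flood [12,11]; all 9 events appear in both, in order. Since dp[12][11] = 9, nothing longer is possible.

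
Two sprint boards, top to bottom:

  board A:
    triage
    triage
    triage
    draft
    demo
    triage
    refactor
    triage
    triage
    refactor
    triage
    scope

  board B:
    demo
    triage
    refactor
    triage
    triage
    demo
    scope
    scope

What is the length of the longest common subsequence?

Match demo at board A[5]=board B[1], triage at board A[6]=board B[2], refactor at board A[7]=board B[3], triage at board A[8]=board B[4], triage at board A[9]=board B[5], scope at board A[12]=board B[8] — 6 tasks in the same relative order in both, and the DP table's final entry dp[12][8] is also 6, so no common subsequence is longer.

6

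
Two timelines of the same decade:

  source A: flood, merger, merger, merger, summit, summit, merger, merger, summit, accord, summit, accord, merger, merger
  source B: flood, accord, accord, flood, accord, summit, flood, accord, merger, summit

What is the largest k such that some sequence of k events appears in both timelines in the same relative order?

5

Taking flood at source A[1]=source B[4] → accord at source A[10]=source B[5] → summit at source A[11]=source B[6] → accord at source A[12]=source B[8] → merger at source A[13]=source B[9] gives a common subsequence of length 5. dp[14][10] = 5 confirms this is the maximum.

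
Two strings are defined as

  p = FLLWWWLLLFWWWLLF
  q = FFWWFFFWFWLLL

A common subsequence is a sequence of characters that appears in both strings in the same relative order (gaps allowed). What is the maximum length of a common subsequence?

8

Taking F [1,2], W [4,3], W [5,4], W [6,8], F [10,9], W [11,10], L [14,12], L [15,13] gives a common subsequence of length 8, and the DP table's final entry dp[16][13] is also 8, so no common subsequence is longer.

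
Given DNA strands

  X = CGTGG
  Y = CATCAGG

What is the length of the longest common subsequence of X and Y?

Match C (X #1, Y #1) → T (X #3, Y #3) → G (X #4, Y #6) → G (X #5, Y #7) — 4 bases in the same relative order in both, and the DP table's final entry dp[5][7] is also 4, so no common subsequence is longer.

4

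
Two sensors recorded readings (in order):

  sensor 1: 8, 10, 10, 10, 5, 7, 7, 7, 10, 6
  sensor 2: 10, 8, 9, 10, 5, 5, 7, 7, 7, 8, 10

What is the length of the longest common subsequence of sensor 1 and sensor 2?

Taking 8 [1,2], then 10 [2,4], then 5 [5,6], then 7 [6,7], then 7 [7,8], then 7 [8,9], then 10 [9,11] gives a common subsequence of length 7. The LCS DP gives dp[10][11] = 7, so this is optimal.

7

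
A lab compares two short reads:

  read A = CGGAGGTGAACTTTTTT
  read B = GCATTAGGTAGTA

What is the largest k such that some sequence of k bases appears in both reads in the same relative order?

7

One common subsequence of length 7: C at read A[1]=read B[2] → G at read A[2]=read B[7] → G at read A[3]=read B[8] → A at read A[4]=read B[10] → G at read A[6]=read B[11] → T at read A[7]=read B[12] → A at read A[10]=read B[13]. The LCS DP gives dp[17][13] = 7, so this is optimal.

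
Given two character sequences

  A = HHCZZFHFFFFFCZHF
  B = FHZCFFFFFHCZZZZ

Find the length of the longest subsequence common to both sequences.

9

Pick H at A[1]=B[2], C at A[3]=B[4], F at A[6]=B[5], F at A[8]=B[6], F at A[9]=B[7], F at A[10]=B[8], F at A[11]=B[9], C at A[13]=B[11], Z at A[14]=B[15]; all 9 characters appear in both, in order, and the DP table's final entry dp[16][15] is also 9, so no common subsequence is longer.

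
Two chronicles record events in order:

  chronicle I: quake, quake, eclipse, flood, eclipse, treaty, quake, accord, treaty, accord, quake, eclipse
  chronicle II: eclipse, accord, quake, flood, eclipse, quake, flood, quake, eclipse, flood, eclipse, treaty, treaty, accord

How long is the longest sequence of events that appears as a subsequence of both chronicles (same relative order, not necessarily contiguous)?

One common subsequence of length 8: quake [1,6] → quake [2,8] → eclipse [3,9] → flood [4,10] → eclipse [5,11] → treaty [6,12] → treaty [9,13] → accord [10,14], and the DP table's final entry dp[12][14] is also 8, so no common subsequence is longer.

8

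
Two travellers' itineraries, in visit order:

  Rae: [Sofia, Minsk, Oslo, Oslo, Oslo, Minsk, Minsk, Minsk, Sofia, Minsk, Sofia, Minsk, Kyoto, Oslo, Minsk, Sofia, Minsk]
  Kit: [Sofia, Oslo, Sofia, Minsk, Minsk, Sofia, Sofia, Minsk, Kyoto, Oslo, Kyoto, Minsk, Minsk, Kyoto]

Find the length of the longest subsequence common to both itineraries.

11

Pick Sofia [1,1], Oslo [3,2], Minsk [7,4], Minsk [8,5], Sofia [9,6], Sofia [11,7], Minsk [12,8], Kyoto [13,9], Oslo [14,10], Minsk [15,12], Minsk [17,13]; all 11 stops appear in both, in order. The LCS DP gives dp[17][14] = 11, so this is optimal.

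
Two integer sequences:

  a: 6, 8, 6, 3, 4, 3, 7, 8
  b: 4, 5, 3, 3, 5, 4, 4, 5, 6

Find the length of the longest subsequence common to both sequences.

2

Let dp[i][j] be the LCS length of the first i values of a and the first j values of b. dp[i][j] = dp[i-1][j-1]+1 when the i-th and j-th values match, else max(dp[i-1][j], dp[i][j-1]).
    ·  4  5  3  3  5  4  4  5  6
 ·  0  0  0  0  0  0  0  0  0  0
 6  0  0  0  0  0  0  0  0  0  1
 8  0  0  0  0  0  0  0  0  0  1
 6  0  0  0  0  0  0  0  0  0  1
 3  0  0  0  1  1  1  1  1  1  1
 4  0  1  1  1  1  1  2  2  2  2
 3  0  1  1  2  2  2  2  2  2  2
 7  0  1  1  2  2  2  2  2  2  2
 8  0  1  1  2  2  2  2  2  2  2
dp[8][9] = 2. One LCS (by backtracking along matches): 3, 4.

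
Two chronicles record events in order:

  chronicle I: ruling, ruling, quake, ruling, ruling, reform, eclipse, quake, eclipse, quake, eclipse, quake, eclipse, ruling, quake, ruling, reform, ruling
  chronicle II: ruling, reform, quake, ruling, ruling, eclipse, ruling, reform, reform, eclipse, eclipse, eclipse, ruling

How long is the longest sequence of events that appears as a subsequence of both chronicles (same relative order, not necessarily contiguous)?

Match ruling [1,1], ruling [2,4], ruling [4,5], ruling [5,7], reform [6,9], eclipse [9,10], eclipse [11,11], eclipse [13,12], ruling [18,13] — 9 events in the same relative order in both. The LCS DP gives dp[18][13] = 9, so this is optimal.

9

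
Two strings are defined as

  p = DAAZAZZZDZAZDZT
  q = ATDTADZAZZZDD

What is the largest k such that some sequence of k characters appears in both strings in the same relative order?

Taking D [1,3]; then A [2,5]; then Z [4,7]; then A [5,8]; then Z [6,9]; then Z [7,10]; then Z [8,11]; then D [9,12]; then D [13,13] gives a common subsequence of length 9. Since dp[15][13] = 9, nothing longer is possible.

9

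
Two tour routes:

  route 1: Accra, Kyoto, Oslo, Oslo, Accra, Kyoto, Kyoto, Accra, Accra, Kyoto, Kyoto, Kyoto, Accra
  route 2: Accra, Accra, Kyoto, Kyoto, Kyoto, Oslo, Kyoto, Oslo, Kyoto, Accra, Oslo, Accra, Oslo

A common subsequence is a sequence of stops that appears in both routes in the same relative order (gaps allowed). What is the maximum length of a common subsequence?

Match Accra [1,1] → Accra [5,2] → Kyoto [6,3] → Kyoto [7,4] → Kyoto [10,5] → Kyoto [11,7] → Kyoto [12,9] → Accra [13,12] — 8 stops in the same relative order in both. Since dp[13][13] = 8, nothing longer is possible.

8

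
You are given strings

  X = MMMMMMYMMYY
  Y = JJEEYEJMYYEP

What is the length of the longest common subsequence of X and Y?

Taking Y (X #7, Y #5), then M (X #9, Y #8), then Y (X #10, Y #9), then Y (X #11, Y #10) gives a common subsequence of length 4. The LCS DP gives dp[11][12] = 4, so this is optimal.

4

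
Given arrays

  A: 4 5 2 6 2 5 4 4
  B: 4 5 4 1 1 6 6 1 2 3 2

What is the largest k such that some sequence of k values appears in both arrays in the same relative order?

One common subsequence of length 4: 4 (A #1, B #1), then 5 (A #2, B #2), then 2 (A #3, B #9), then 2 (A #5, B #11). dp[8][11] = 4 confirms this is the maximum.

4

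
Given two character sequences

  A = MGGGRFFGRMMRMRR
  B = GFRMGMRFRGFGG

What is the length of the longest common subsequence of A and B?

7

Match G [4,1] → F [7,2] → R [9,3] → M [10,4] → M [11,6] → R [12,7] → R [14,9] — 7 characters in the same relative order in both. dp[15][13] = 7 confirms this is the maximum.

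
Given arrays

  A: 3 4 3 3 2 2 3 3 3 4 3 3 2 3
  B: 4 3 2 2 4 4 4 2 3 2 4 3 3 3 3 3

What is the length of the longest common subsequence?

One common subsequence of length 10: 4 at A[2]=B[1], 3 at A[3]=B[2], 2 at A[5]=B[4], 2 at A[6]=B[8], 3 at A[7]=B[9], 3 at A[8]=B[12], 3 at A[9]=B[13], 3 at A[11]=B[14], 3 at A[12]=B[15], 3 at A[14]=B[16]. The LCS DP gives dp[14][16] = 10, so this is optimal.

10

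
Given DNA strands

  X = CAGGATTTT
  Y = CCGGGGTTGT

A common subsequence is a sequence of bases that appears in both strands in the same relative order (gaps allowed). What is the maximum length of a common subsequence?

Let dp[i][j] be the LCS length of the first i bases of X and the first j bases of Y. dp[i][j] = dp[i-1][j-1]+1 when the i-th and j-th bases match, else max(dp[i-1][j], dp[i][j-1]).
    ·  C  C  G  G  G  G  T  T  G  T
 ·  0  0  0  0  0  0  0  0  0  0  0
 C  0  1  1  1  1  1  1  1  1  1  1
 A  0  1  1  1  1  1  1  1  1  1  1
 G  0  1  1  2  2  2  2  2  2  2  2
 G  0  1  1  2  3  3  3  3  3  3  3
 A  0  1  1  2  3  3  3  3  3  3  3
 T  0  1  1  2  3  3  3  4  4  4  4
 T  0  1  1  2  3  3  3  4  5  5  5
 T  0  1  1  2  3  3  3  4  5  5  6
 T  0  1  1  2  3  3  3  4  5  5  6
dp[9][10] = 6. One LCS (by backtracking along matches): CGGTTT.

6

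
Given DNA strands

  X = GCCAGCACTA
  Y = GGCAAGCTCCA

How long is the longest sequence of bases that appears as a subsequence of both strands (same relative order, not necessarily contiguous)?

Let dp[i][j] be the LCS length of the first i bases of X and the first j bases of Y. dp[i][j] = dp[i-1][j-1]+1 when the i-th and j-th bases match, else max(dp[i-1][j], dp[i][j-1]).
    ·  G  G  C  A  A  G  C  T  C  C  A
 ·  0  0  0  0  0  0  0  0  0  0  0  0
 G  0  1  1  1  1  1  1  1  1  1  1  1
 C  0  1  1  2  2  2  2  2  2  2  2  2
 C  0  1  1  2  2  2  2  3  3  3  3  3
 A  0  1  1  2  3  3  3  3  3  3  3  4
 G  0  1  2  2  3  3  4  4  4  4  4  4
 C  0  1  2  3  3  3  4  5  5  5  5  5
 A  0  1  2  3  4  4  4  5  5  5  5  6
 C  0  1  2  3  4  4  4  5  5  6  6  6
 T  0  1  2  3  4  4  4  5  6  6  6  6
 A  0  1  2  3  4  5  5  5  6  6  6  7
dp[10][11] = 7. One LCS (by backtracking along matches): GCAGCCA.

7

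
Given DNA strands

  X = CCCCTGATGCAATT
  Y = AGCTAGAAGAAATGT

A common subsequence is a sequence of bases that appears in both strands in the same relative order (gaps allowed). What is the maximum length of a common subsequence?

9

Pick C [4,3] → T [5,4] → G [6,6] → A [7,8] → G [9,9] → A [11,11] → A [12,12] → T [13,13] → T [14,15]; all 9 bases appear in both, in order. dp[14][15] = 9 confirms this is the maximum.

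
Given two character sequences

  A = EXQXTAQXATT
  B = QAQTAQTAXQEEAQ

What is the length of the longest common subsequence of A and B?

6

Taking Q [3,3] → T [5,4] → A [6,5] → Q [7,6] → X [8,9] → A [9,13] gives a common subsequence of length 6, and the DP table's final entry dp[11][14] is also 6, so no common subsequence is longer.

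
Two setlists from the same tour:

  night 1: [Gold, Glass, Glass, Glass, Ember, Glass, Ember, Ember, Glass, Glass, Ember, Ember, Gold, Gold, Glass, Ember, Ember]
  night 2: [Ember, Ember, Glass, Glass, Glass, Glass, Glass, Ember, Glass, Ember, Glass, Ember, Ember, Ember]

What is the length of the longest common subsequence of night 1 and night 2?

Match Glass [2,5] → Glass [3,6] → Glass [4,7] → Ember [5,8] → Glass [6,9] → Ember [8,10] → Glass [10,11] → Ember [12,12] → Ember [16,13] → Ember [17,14] — 10 songs in the same relative order in both. Since dp[17][14] = 10, nothing longer is possible.

10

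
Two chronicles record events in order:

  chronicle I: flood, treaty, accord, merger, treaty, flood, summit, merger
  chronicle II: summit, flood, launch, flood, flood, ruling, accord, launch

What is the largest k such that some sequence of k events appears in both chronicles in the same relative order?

One common subsequence of length 2: flood [1,5], accord [3,7]. The LCS DP gives dp[8][8] = 2, so this is optimal.

2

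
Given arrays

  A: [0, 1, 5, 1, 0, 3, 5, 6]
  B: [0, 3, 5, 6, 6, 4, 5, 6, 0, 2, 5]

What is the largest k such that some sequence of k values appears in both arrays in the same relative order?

Match 0 (A #1, B #1), 5 (A #3, B #7), 0 (A #5, B #9), 5 (A #7, B #11) — 4 values in the same relative order in both. Since dp[8][11] = 4, nothing longer is possible.

4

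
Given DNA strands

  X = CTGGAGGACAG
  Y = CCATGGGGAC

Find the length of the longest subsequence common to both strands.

8

One common subsequence of length 8: C (X #1, Y #2), T (X #2, Y #4), G (X #3, Y #5), G (X #4, Y #6), G (X #6, Y #7), G (X #7, Y #8), A (X #8, Y #9), C (X #9, Y #10). dp[11][10] = 8 confirms this is the maximum.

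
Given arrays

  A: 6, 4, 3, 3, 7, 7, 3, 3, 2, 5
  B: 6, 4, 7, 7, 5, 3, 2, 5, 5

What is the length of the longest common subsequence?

Pick 6 at A[1]=B[1]; then 4 at A[2]=B[2]; then 7 at A[5]=B[3]; then 7 at A[6]=B[4]; then 3 at A[8]=B[6]; then 2 at A[9]=B[7]; then 5 at A[10]=B[9]; all 7 values appear in both, in order, and the DP table's final entry dp[10][9] is also 7, so no common subsequence is longer.

7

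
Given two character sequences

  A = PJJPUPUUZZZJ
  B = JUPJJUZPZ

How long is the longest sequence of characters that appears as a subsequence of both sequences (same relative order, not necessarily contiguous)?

Let dp[i][j] be the LCS length of the first i characters of A and the first j characters of B. dp[i][j] = dp[i-1][j-1]+1 when the i-th and j-th characters match, else max(dp[i-1][j], dp[i][j-1]).
    ·  J  U  P  J  J  U  Z  P  Z
 ·  0  0  0  0  0  0  0  0  0  0
 P  0  0  0  1  1  1  1  1  1  1
 J  0  1  1  1  2  2  2  2  2  2
 J  0  1  1  1  2  3  3  3  3  3
 P  0  1  1  2  2  3  3  3  4  4
 U  0  1  2  2  2  3  4  4  4  4
 P  0  1  2  3  3  3  4  4  5  5
 U  0  1  2  3  3  3  4  4  5  5
 U  0  1  2  3  3  3  4  4  5  5
 Z  0  1  2  3  3  3  4  5  5  6
 Z  0  1  2  3  3  3  4  5  5  6
 Z  0  1  2  3  3  3  4  5  5  6
 J  0  1  2  3  4  4  4  5  5  6
dp[12][9] = 6. One LCS (by backtracking along matches): PJJUPZ.

6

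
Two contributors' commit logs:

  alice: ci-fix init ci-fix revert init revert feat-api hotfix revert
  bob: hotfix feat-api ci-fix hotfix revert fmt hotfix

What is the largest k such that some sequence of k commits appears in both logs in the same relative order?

3

Taking ci-fix [1,3], then revert [4,5], then hotfix [8,7] gives a common subsequence of length 3. The LCS DP gives dp[9][7] = 3, so this is optimal.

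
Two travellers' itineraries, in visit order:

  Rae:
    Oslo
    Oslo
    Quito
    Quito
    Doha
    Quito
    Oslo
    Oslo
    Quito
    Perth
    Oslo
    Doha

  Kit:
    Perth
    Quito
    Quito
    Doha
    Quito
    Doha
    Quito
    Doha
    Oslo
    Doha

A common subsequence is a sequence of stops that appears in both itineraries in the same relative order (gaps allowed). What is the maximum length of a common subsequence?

7

Match Quito [3,2], Quito [4,3], Doha [5,4], Quito [6,5], Quito [9,7], Oslo [11,9], Doha [12,10] — 7 stops in the same relative order in both. Since dp[12][10] = 7, nothing longer is possible.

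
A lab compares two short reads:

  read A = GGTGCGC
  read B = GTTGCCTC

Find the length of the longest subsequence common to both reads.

Match G [1,1] → T [3,3] → G [4,4] → C [5,6] → C [7,8] — 5 bases in the same relative order in both. The LCS DP gives dp[7][8] = 5, so this is optimal.

5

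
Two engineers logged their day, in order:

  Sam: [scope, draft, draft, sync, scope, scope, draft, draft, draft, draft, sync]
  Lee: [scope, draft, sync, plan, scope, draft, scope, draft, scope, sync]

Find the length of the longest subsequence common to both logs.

Pick scope (Sam #1, Lee #1), draft (Sam #3, Lee #2), sync (Sam #4, Lee #3), scope (Sam #5, Lee #5), scope (Sam #6, Lee #7), draft (Sam #7, Lee #8), sync (Sam #11, Lee #10); all 7 tasks appear in both, in order. dp[11][10] = 7 confirms this is the maximum.

7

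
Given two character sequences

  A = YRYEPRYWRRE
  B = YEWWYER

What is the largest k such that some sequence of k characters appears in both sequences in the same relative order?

Pick Y (A #1, B #1), then Y (A #3, B #5), then E (A #4, B #6), then R (A #10, B #7); all 4 characters appear in both, in order. The LCS DP gives dp[11][7] = 4, so this is optimal.

4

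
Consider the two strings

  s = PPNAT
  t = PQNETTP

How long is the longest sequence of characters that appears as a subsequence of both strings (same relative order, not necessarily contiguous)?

Pick P [1,1]; then N [3,3]; then T [5,6]; all 3 characters appear in both, in order. dp[5][7] = 3 confirms this is the maximum.

3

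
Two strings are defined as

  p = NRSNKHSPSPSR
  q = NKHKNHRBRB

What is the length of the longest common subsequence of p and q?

4

Let dp[i][j] be the LCS length of the first i characters of p and the first j characters of q. dp[i][j] = dp[i-1][j-1]+1 when the i-th and j-th characters match, else max(dp[i-1][j], dp[i][j-1]).
    ·  N  K  H  K  N  H  R  B  R  B
 ·  0  0  0  0  0  0  0  0  0  0  0
 N  0  1  1  1  1  1  1  1  1  1  1
 R  0  1  1  1  1  1  1  2  2  2  2
 S  0  1  1  1  1  1  1  2  2  2  2
 N  0  1  1  1  1  2  2  2  2  2  2
 K  0  1  2  2  2  2  2  2  2  2  2
 H  0  1  2  3  3  3  3  3  3  3  3
 S  0  1  2  3  3  3  3  3  3  3  3
 P  0  1  2  3  3  3  3  3  3  3  3
 S  0  1  2  3  3  3  3  3  3  3  3
 P  0  1  2  3  3  3  3  3  3  3  3
 S  0  1  2  3  3  3  3  3  3  3  3
 R  0  1  2  3  3  3  3  4  4  4  4
dp[12][10] = 4. One LCS (by backtracking along matches): NNHR.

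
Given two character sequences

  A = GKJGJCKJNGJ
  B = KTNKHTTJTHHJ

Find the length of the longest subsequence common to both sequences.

Match K [2,1]; then K [7,4]; then J [8,8]; then J [11,12] — 4 characters in the same relative order in both. The LCS DP gives dp[11][12] = 4, so this is optimal.

4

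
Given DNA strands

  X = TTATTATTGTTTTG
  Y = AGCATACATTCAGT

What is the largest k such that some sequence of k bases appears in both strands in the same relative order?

7

Match T (X #1, Y #5), then A (X #3, Y #8), then T (X #4, Y #9), then T (X #5, Y #10), then A (X #6, Y #12), then G (X #9, Y #13), then T (X #13, Y #14) — 7 bases in the same relative order in both. dp[14][14] = 7 confirms this is the maximum.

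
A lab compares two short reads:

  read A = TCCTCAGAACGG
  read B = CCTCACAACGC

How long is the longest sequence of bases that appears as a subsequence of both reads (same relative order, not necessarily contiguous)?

Match C at read A[2]=read B[1] → C at read A[3]=read B[2] → T at read A[4]=read B[3] → C at read A[5]=read B[4] → A at read A[6]=read B[5] → A at read A[8]=read B[7] → A at read A[9]=read B[8] → C at read A[10]=read B[9] → G at read A[11]=read B[10] — 9 bases in the same relative order in both, and the DP table's final entry dp[12][11] is also 9, so no common subsequence is longer.

9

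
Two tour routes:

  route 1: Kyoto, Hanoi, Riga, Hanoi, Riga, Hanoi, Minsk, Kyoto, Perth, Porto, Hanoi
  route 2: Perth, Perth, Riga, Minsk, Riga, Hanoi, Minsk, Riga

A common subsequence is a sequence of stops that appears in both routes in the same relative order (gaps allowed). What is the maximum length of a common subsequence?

4

Pick Riga at route 1[3]=route 2[3] → Riga at route 1[5]=route 2[5] → Hanoi at route 1[6]=route 2[6] → Minsk at route 1[7]=route 2[7]; all 4 stops appear in both, in order. dp[11][8] = 4 confirms this is the maximum.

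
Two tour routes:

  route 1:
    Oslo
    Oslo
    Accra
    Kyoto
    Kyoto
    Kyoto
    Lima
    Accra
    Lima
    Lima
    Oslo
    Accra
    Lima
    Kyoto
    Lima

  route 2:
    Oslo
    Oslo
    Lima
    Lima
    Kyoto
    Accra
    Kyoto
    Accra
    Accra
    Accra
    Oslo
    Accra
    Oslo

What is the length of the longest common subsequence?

7

Taking Oslo (route 1 #1, route 2 #1), then Oslo (route 1 #2, route 2 #2), then Accra (route 1 #3, route 2 #6), then Kyoto (route 1 #4, route 2 #7), then Accra (route 1 #8, route 2 #10), then Oslo (route 1 #11, route 2 #11), then Accra (route 1 #12, route 2 #12) gives a common subsequence of length 7. The LCS DP gives dp[15][13] = 7, so this is optimal.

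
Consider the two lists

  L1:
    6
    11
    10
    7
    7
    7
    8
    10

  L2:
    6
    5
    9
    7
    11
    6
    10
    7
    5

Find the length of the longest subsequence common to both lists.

4

Let dp[i][j] be the LCS length of the first i values of L1 and the first j values of L2. dp[i][j] = dp[i-1][j-1]+1 when the i-th and j-th values match, else max(dp[i-1][j], dp[i][j-1]).
    ·  6  5  9  7 11  6 10  7  5
 ·  0  0  0  0  0  0  0  0  0  0
 6  0  1  1  1  1  1  1  1  1  1
11  0  1  1  1  1  2  2  2  2  2
10  0  1  1  1  1  2  2  3  3  3
 7  0  1  1  1  2  2  2  3  4  4
 7  0  1  1  1  2  2  2  3  4  4
 7  0  1  1  1  2  2  2  3  4  4
 8  0  1  1  1  2  2  2  3  4  4
10  0  1  1  1  2  2  2  3  4  4
dp[8][9] = 4. One LCS (by backtracking along matches): 6, 11, 10, 7.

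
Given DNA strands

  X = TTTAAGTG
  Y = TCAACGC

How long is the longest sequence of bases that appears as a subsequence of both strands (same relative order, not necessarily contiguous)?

4

Let dp[i][j] be the LCS length of the first i bases of X and the first j bases of Y. dp[i][j] = dp[i-1][j-1]+1 when the i-th and j-th bases match, else max(dp[i-1][j], dp[i][j-1]).
    ·  T  C  A  A  C  G  C
 ·  0  0  0  0  0  0  0  0
 T  0  1  1  1  1  1  1  1
 T  0  1  1  1  1  1  1  1
 T  0  1  1  1  1  1  1  1
 A  0  1  1  2  2  2  2  2
 A  0  1  1  2  3  3  3  3
 G  0  1  1  2  3  3  4  4
 T  0  1  1  2  3  3  4  4
 G  0  1  1  2  3  3  4  4
dp[8][7] = 4. One LCS (by backtracking along matches): TAAG.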